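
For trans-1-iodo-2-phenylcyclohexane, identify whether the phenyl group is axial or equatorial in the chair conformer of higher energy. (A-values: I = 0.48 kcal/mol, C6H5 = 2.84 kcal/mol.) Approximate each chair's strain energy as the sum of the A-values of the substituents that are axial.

axial

C1 and C2 have opposite parity, so for the trans isomer the two substituents are e,e in one chair and a,a in the other.
Chair I (iodo axial, phenyl axial): E = 3.32 kcal/mol.
Chair II (iodo equatorial, phenyl equatorial): E = 0.00 kcal/mol.
Chair I is the less stable (higher-energy) conformer, and in that chair the phenyl group is axial.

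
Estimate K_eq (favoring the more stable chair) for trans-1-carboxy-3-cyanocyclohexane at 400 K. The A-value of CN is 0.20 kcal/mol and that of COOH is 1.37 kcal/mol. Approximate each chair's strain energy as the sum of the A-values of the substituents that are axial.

K ≈ 4.36

C1 and C3 have the same parity, so for the trans isomer the two substituents are one axial and one equatorial in each chair.
Chair I (cyano axial, carboxyl equatorial): E = 0.20 kcal/mol; chair II (cyano equatorial, carboxyl axial): E = 1.37 kcal/mol.
ΔG = 1.17 kcal/mol between the two chairs.
K = exp(ΔG/RT) with R = 1.987×10⁻³ kcal mol⁻¹ K⁻¹ and T = 400 K gives K ≈ 4.36.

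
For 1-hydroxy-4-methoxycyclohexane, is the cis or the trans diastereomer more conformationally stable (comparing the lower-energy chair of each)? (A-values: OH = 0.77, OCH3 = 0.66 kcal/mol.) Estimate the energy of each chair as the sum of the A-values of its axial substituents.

trans

At 1,4 positions (parity opposite): cis → (a,e or e,a); trans → (e,e or a,a).
Best chair for cis: E = 0.66 kcal/mol; best chair for trans: E = 0.00 kcal/mol.
The trans isomer is lower by 0.66 kcal/mol.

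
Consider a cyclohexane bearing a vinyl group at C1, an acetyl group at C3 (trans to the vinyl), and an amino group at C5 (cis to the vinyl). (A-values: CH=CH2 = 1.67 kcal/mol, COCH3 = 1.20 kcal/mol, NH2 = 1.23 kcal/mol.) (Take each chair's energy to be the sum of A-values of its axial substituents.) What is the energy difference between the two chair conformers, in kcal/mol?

1.70 kcal/mol

Chair I (vinyl axial, acetyl equatorial, amino axial): E = 2.90 kcal/mol.
Chair II (vinyl equatorial, acetyl axial, amino equatorial): E = 1.20 kcal/mol.
ΔE = 2.90 − 1.20 = 1.70 kcal/mol; chair II is more stable.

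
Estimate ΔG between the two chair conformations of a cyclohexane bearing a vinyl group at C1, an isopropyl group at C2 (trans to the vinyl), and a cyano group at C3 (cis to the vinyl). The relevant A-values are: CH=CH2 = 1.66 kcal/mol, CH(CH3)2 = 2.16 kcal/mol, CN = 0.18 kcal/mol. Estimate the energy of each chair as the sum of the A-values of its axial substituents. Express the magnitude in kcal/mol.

Chair I (vinyl axial, isopropyl axial, cyano axial): E = 4.00 kcal/mol.
Chair II (vinyl equatorial, isopropyl equatorial, cyano equatorial): E = 0.00 kcal/mol.
ΔE = 4.00 − 0.00 = 4.00 kcal/mol; chair II is more stable.

4.00 kcal/mol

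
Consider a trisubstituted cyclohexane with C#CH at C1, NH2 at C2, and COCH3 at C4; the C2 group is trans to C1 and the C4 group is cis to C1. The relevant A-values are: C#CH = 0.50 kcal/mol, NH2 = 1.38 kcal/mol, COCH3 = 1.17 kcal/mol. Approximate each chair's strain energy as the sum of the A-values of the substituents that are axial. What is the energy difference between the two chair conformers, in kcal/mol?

0.71 kcal/mol

Chair I (ethynyl axial, amino axial, acetyl equatorial): E = 1.88 kcal/mol.
Chair II (ethynyl equatorial, amino equatorial, acetyl axial): E = 1.17 kcal/mol.
ΔE = 1.88 − 1.17 = 0.71 kcal/mol; chair II is more stable.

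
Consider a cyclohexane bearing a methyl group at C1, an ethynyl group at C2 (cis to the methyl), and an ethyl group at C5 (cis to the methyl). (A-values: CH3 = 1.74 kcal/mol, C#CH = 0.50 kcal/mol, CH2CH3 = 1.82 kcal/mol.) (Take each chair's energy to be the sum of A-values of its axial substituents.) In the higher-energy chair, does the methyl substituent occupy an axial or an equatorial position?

axial

Chair I (methyl axial, ethynyl equatorial, ethyl axial): E = 3.56 kcal/mol.
Chair II (methyl equatorial, ethynyl axial, ethyl equatorial): E = 0.50 kcal/mol.
Chair I is the less stable (higher-energy) conformer, and in that chair the methyl group is axial.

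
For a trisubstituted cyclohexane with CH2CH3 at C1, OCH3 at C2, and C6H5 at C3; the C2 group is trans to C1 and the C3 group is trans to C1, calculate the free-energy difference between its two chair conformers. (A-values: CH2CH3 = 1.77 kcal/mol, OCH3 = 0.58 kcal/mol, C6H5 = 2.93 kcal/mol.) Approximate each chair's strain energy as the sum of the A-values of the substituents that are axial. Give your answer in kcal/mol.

Chair I (ethyl axial, methoxy axial, phenyl equatorial): E = 2.35 kcal/mol.
Chair II (ethyl equatorial, methoxy equatorial, phenyl axial): E = 2.93 kcal/mol.
ΔE = 2.93 − 2.35 = 0.58 kcal/mol; chair I is more stable.

0.58 kcal/mol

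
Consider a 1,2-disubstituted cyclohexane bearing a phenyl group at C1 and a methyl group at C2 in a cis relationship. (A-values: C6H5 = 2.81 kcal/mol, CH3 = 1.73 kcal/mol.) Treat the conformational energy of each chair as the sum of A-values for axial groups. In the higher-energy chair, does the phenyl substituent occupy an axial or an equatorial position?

axial

C1 and C2 have opposite parity, so for the cis isomer the two substituents are one axial and one equatorial in each chair.
Chair I (phenyl axial, methyl equatorial): E = 2.81 kcal/mol.
Chair II (phenyl equatorial, methyl axial): E = 1.73 kcal/mol.
Chair I is the less stable (higher-energy) conformer, and in that chair the phenyl group is axial.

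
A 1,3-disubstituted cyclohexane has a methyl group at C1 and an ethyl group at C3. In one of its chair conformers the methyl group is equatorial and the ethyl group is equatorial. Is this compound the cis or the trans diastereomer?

C1 and C3 have the same parity, so their axial bonds point in the same direction.
With same-parity carbons, two substituents on the same face are both axial or both equatorial; opposite faces give one of each.
Here the groups are equatorial/equatorial → same face → cis.

cis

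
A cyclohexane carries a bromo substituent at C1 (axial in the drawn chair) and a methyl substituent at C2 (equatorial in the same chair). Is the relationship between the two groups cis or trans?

C1 and C2 have opposite parity, so their axial bonds point in opposite directions.
With opposite-parity carbons, two substituents on the same face are one axial and one equatorial; opposite faces give both axial or both equatorial.
Here the groups are axial/equatorial → same face → cis.

cis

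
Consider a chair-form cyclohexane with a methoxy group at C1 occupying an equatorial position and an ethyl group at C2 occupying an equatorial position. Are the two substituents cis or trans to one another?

trans

C1 and C2 have opposite parity, so their axial bonds point in opposite directions.
With opposite-parity carbons, two substituents on the same face are one axial and one equatorial; opposite faces give both axial or both equatorial.
Here the groups are equatorial/equatorial → opposite face → trans.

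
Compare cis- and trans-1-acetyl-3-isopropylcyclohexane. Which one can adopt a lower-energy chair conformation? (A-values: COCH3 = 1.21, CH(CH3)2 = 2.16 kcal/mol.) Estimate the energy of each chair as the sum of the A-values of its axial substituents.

At 1,3 positions (parity same): cis → (e,e or a,a); trans → (a,e or e,a).
Best chair for cis: E = 0.00 kcal/mol; best chair for trans: E = 1.21 kcal/mol.
The cis isomer is lower by 1.21 kcal/mol.

cis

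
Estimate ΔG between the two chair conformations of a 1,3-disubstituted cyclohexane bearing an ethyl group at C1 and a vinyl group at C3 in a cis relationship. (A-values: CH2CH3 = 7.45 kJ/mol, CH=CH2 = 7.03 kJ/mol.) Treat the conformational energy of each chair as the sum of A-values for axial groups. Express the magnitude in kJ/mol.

C1 and C3 have the same parity, so for the cis isomer the two substituents are e,e in one chair and a,a in the other.
Chair I (ethyl axial, vinyl axial): E = 14.48 kJ/mol.
Chair II (ethyl equatorial, vinyl equatorial): E = 0.00 kJ/mol.
ΔE = 14.48 − 0.00 = 14.48 kJ/mol; chair II is more stable.

14.48 kJ/mol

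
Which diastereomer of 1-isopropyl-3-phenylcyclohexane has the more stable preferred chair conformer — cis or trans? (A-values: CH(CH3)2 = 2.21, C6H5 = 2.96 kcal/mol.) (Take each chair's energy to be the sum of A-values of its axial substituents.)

At 1,3 positions (parity same): cis → (e,e or a,a); trans → (a,e or e,a).
Best chair for cis: E = 0.00 kcal/mol; best chair for trans: E = 2.21 kcal/mol.
The cis isomer is lower by 2.21 kcal/mol.

cis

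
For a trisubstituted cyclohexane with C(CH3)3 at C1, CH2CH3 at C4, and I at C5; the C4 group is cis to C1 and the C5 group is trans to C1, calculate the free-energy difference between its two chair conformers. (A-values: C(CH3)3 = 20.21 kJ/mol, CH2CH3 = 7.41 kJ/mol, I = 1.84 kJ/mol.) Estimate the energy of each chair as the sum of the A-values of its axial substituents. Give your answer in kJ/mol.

10.96 kJ/mol

Chair I (tert-butyl axial, ethyl equatorial, iodo equatorial): E = 20.21 kJ/mol.
Chair II (tert-butyl equatorial, ethyl axial, iodo axial): E = 9.25 kJ/mol.
ΔE = 20.21 − 9.25 = 10.96 kJ/mol; chair II is more stable.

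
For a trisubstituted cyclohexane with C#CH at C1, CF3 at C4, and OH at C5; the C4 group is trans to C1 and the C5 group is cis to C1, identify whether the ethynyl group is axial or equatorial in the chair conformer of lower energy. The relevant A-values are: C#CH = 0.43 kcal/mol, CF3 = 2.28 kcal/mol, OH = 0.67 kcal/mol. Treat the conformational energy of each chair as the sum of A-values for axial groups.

Chair I (ethynyl axial, trifluoromethyl axial, hydroxyl axial): E = 3.38 kcal/mol.
Chair II (ethynyl equatorial, trifluoromethyl equatorial, hydroxyl equatorial): E = 0.00 kcal/mol.
Chair II is the more stable (lower-energy) conformer, and in that chair the ethynyl group is equatorial.

equatorial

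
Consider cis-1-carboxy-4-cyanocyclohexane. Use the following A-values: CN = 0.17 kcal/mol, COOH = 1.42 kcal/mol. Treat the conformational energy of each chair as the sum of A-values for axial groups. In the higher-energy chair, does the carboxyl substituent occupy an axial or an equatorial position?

C1 and C4 have opposite parity, so for the cis isomer the two substituents are one axial and one equatorial in each chair.
Chair I (cyano axial, carboxyl equatorial): E = 0.17 kcal/mol.
Chair II (cyano equatorial, carboxyl axial): E = 1.42 kcal/mol.
Chair II is the less stable (higher-energy) conformer, and in that chair the carboxyl group is axial.

axial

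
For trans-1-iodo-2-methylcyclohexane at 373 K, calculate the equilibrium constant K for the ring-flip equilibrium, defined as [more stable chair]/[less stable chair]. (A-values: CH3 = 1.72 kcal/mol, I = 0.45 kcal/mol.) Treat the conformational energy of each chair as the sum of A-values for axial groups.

C1 and C2 have opposite parity, so for the trans isomer the two substituents are e,e in one chair and a,a in the other.
Chair I (methyl axial, iodo axial): E = 2.17 kcal/mol; chair II (methyl equatorial, iodo equatorial): E = 0.00 kcal/mol.
ΔG = 2.17 kcal/mol between the two chairs.
K = exp(ΔG/RT) with R = 1.987×10⁻³ kcal mol⁻¹ K⁻¹ and T = 373 K gives K ≈ 18.7.

K ≈ 18.7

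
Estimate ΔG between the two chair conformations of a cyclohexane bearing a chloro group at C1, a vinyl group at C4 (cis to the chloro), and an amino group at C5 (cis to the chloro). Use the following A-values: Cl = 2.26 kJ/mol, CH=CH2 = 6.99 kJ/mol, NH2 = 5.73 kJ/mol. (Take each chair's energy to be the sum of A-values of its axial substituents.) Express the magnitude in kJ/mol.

Chair I (chloro axial, vinyl equatorial, amino axial): E = 7.99 kJ/mol.
Chair II (chloro equatorial, vinyl axial, amino equatorial): E = 6.99 kJ/mol.
ΔE = 7.99 − 6.99 = 1.00 kJ/mol; chair II is more stable.

1.00 kJ/mol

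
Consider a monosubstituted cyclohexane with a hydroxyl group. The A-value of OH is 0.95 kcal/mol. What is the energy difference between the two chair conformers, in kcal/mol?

A monosubstituted cyclohexane has one chair with the hydroxyl group axial (E = A = 0.95 kcal/mol) and one with it equatorial (E = 0).
ΔE = 0.95 − 0 = 0.95 kcal/mol.

0.95 kcal/mol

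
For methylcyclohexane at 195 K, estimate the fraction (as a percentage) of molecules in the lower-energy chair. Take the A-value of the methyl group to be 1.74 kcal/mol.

98.9%

One chair has the methyl group axial (E = 1.74 kcal/mol) and the other has it equatorial (E = 0).
ΔG = 1.74 kcal/mol between the two chairs.
K = exp(ΔG/RT) with R = 1.987×10⁻³ kcal mol⁻¹ K⁻¹ and T = 195 K gives K ≈ 89.2.
Fraction in the lower-energy chair = K/(K+1) = 98.9%.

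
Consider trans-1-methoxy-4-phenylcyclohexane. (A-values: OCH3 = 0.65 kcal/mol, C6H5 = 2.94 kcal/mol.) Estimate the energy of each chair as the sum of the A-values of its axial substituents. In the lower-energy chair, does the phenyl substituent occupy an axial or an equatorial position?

equatorial

C1 and C4 have opposite parity, so for the trans isomer the two substituents are e,e in one chair and a,a in the other.
Chair I (methoxy axial, phenyl axial): E = 3.59 kcal/mol.
Chair II (methoxy equatorial, phenyl equatorial): E = 0.00 kcal/mol.
Chair II is the more stable (lower-energy) conformer, and in that chair the phenyl group is equatorial.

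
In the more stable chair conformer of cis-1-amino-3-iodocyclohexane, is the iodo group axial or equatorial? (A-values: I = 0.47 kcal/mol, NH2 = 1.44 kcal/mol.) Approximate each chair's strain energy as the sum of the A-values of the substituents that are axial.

C1 and C3 have the same parity, so for the cis isomer the two substituents are e,e in one chair and a,a in the other.
Chair I (iodo axial, amino axial): E = 1.91 kcal/mol.
Chair II (iodo equatorial, amino equatorial): E = 0.00 kcal/mol.
Chair II is the more stable (lower-energy) conformer, and in that chair the iodo group is equatorial.

equatorial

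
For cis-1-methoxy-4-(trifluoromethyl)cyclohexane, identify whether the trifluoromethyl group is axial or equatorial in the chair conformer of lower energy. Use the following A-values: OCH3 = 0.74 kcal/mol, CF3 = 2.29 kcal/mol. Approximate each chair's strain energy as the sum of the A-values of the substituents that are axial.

C1 and C4 have opposite parity, so for the cis isomer the two substituents are one axial and one equatorial in each chair.
Chair I (methoxy axial, trifluoromethyl equatorial): E = 0.74 kcal/mol.
Chair II (methoxy equatorial, trifluoromethyl axial): E = 2.29 kcal/mol.
Chair I is the more stable (lower-energy) conformer, and in that chair the trifluoromethyl group is equatorial.

equatorial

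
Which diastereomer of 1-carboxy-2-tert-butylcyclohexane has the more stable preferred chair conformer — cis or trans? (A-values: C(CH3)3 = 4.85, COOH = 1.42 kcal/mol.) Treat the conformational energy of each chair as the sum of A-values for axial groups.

trans

At 1,2 positions (parity opposite): cis → (a,e or e,a); trans → (e,e or a,a).
Best chair for cis: E = 1.42 kcal/mol; best chair for trans: E = 0.00 kcal/mol.
The trans isomer is lower by 1.42 kcal/mol.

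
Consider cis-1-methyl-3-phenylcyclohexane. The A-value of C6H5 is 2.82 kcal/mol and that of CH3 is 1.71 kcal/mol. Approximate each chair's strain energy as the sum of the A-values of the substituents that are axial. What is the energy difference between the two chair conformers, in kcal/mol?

4.53 kcal/mol

C1 and C3 have the same parity, so for the cis isomer the two substituents are e,e in one chair and a,a in the other.
Chair I (phenyl axial, methyl axial): E = 4.53 kcal/mol.
Chair II (phenyl equatorial, methyl equatorial): E = 0.00 kcal/mol.
ΔE = 4.53 − 0.00 = 4.53 kcal/mol; chair II is more stable.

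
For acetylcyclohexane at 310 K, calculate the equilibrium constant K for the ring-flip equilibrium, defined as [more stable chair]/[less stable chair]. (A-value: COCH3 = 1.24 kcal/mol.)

One chair has the acetyl group axial (E = 1.24 kcal/mol) and the other has it equatorial (E = 0).
ΔG = 1.24 kcal/mol between the two chairs.
K = exp(ΔG/RT) with R = 1.987×10⁻³ kcal mol⁻¹ K⁻¹ and T = 310 K gives K ≈ 7.49.

K ≈ 7.49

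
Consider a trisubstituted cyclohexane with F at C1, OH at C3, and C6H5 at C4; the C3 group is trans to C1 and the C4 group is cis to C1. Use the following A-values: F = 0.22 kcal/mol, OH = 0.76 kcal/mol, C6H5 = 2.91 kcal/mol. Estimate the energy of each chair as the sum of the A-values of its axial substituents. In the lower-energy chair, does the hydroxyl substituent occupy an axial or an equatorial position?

Chair I (fluoro axial, hydroxyl equatorial, phenyl equatorial): E = 0.22 kcal/mol.
Chair II (fluoro equatorial, hydroxyl axial, phenyl axial): E = 3.67 kcal/mol.
Chair I is the more stable (lower-energy) conformer, and in that chair the hydroxyl group is equatorial.

equatorial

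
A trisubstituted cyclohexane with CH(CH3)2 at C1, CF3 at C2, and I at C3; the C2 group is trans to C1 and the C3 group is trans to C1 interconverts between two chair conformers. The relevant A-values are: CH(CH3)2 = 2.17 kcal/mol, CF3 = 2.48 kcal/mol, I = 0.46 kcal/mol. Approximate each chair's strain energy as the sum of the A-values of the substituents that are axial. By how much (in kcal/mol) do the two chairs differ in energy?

4.19 kcal/mol

Chair I (isopropyl axial, trifluoromethyl axial, iodo equatorial): E = 4.65 kcal/mol.
Chair II (isopropyl equatorial, trifluoromethyl equatorial, iodo axial): E = 0.46 kcal/mol.
ΔE = 4.65 − 0.46 = 4.19 kcal/mol; chair II is more stable.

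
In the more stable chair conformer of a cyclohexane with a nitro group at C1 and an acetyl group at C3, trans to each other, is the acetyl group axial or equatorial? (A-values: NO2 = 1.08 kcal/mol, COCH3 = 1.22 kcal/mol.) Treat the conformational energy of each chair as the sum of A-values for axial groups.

equatorial

C1 and C3 have the same parity, so for the trans isomer the two substituents are one axial and one equatorial in each chair.
Chair I (nitro axial, acetyl equatorial): E = 1.08 kcal/mol.
Chair II (nitro equatorial, acetyl axial): E = 1.22 kcal/mol.
Chair I is the more stable (lower-energy) conformer, and in that chair the acetyl group is equatorial.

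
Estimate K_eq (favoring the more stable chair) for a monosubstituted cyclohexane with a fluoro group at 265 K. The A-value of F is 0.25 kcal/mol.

One chair has the fluoro group axial (E = 0.25 kcal/mol) and the other has it equatorial (E = 0).
ΔG = 0.25 kcal/mol between the two chairs.
K = exp(ΔG/RT) with R = 1.987×10⁻³ kcal mol⁻¹ K⁻¹ and T = 265 K gives K ≈ 1.61.

K ≈ 1.61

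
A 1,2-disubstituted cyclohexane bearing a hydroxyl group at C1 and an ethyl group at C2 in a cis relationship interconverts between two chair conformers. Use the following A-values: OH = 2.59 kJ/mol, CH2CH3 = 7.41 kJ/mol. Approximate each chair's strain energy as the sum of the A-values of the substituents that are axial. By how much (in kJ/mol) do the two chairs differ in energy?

C1 and C2 have opposite parity, so for the cis isomer the two substituents are one axial and one equatorial in each chair.
Chair I (hydroxyl axial, ethyl equatorial): E = 2.59 kJ/mol.
Chair II (hydroxyl equatorial, ethyl axial): E = 7.41 kJ/mol.
ΔE = 7.41 − 2.59 = 4.82 kJ/mol; chair I is more stable.

4.82 kJ/mol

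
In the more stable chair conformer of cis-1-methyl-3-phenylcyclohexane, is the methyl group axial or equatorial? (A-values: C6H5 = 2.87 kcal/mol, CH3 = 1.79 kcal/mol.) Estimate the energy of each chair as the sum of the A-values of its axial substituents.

equatorial

C1 and C3 have the same parity, so for the cis isomer the two substituents are e,e in one chair and a,a in the other.
Chair I (phenyl axial, methyl axial): E = 4.66 kcal/mol.
Chair II (phenyl equatorial, methyl equatorial): E = 0.00 kcal/mol.
Chair II is the more stable (lower-energy) conformer, and in that chair the methyl group is equatorial.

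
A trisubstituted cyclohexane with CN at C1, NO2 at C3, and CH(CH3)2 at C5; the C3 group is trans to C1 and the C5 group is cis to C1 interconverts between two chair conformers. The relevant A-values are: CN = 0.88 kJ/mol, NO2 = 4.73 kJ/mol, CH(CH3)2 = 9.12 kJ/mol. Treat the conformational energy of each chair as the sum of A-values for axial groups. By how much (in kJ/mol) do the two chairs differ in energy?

Chair I (cyano axial, nitro equatorial, isopropyl axial): E = 10.00 kJ/mol.
Chair II (cyano equatorial, nitro axial, isopropyl equatorial): E = 4.73 kJ/mol.
ΔE = 10.00 − 4.73 = 5.27 kJ/mol; chair II is more stable.

5.27 kJ/mol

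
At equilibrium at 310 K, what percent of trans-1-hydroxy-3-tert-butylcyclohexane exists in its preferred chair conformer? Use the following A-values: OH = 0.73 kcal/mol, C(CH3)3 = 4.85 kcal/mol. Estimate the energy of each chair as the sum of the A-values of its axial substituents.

C1 and C3 have the same parity, so for the trans isomer the two substituents are one axial and one equatorial in each chair.
Chair I (hydroxyl axial, tert-butyl equatorial): E = 0.73 kcal/mol; chair II (hydroxyl equatorial, tert-butyl axial): E = 4.85 kcal/mol.
ΔG = 4.12 kcal/mol between the two chairs.
K = exp(ΔG/RT) with R = 1.987×10⁻³ kcal mol⁻¹ K⁻¹ and T = 310 K gives K ≈ 803.
Fraction in the lower-energy chair = K/(K+1) = 99.9%.

99.9%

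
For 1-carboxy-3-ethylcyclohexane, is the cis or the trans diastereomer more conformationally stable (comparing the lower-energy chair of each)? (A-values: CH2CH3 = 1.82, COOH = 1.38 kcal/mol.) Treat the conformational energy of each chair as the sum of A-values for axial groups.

At 1,3 positions (parity same): cis → (e,e or a,a); trans → (a,e or e,a).
Best chair for cis: E = 0.00 kcal/mol; best chair for trans: E = 1.38 kcal/mol.
The cis isomer is lower by 1.38 kcal/mol.

cis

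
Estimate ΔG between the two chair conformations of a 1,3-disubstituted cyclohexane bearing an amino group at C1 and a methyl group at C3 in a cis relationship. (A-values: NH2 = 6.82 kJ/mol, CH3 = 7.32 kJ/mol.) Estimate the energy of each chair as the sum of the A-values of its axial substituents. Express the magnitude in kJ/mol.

14.14 kJ/mol

C1 and C3 have the same parity, so for the cis isomer the two substituents are e,e in one chair and a,a in the other.
Chair I (amino axial, methyl axial): E = 14.14 kJ/mol.
Chair II (amino equatorial, methyl equatorial): E = 0.00 kJ/mol.
ΔE = 14.14 − 0.00 = 14.14 kJ/mol; chair II is more stable.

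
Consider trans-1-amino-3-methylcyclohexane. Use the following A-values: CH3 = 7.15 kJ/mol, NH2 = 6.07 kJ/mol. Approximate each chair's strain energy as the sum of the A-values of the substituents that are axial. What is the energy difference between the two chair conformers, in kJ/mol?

C1 and C3 have the same parity, so for the trans isomer the two substituents are one axial and one equatorial in each chair.
Chair I (methyl axial, amino equatorial): E = 7.15 kJ/mol.
Chair II (methyl equatorial, amino axial): E = 6.07 kJ/mol.
ΔE = 7.15 − 6.07 = 1.08 kJ/mol; chair II is more stable.

1.08 kJ/mol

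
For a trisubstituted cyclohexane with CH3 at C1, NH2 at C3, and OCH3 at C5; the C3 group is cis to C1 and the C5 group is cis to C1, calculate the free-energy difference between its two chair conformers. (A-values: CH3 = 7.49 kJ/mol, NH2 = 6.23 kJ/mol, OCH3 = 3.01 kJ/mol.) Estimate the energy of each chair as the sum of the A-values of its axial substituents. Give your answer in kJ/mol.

16.73 kJ/mol

Chair I (methyl axial, amino axial, methoxy axial): E = 16.73 kJ/mol.
Chair II (methyl equatorial, amino equatorial, methoxy equatorial): E = 0.00 kJ/mol.
ΔE = 16.73 − 0.00 = 16.73 kJ/mol; chair II is more stable.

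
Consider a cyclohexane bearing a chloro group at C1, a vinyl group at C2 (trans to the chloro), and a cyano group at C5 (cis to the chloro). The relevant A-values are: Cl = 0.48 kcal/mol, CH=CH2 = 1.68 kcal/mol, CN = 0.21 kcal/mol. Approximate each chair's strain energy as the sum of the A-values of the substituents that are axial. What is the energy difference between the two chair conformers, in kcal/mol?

Chair I (chloro axial, vinyl axial, cyano axial): E = 2.37 kcal/mol.
Chair II (chloro equatorial, vinyl equatorial, cyano equatorial): E = 0.00 kcal/mol.
ΔE = 2.37 − 0.00 = 2.37 kcal/mol; chair II is more stable.

2.37 kcal/mol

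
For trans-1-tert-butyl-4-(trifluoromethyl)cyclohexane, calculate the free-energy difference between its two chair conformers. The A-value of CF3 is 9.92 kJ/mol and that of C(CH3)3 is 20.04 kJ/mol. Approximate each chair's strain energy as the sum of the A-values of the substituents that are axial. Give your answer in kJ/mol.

29.96 kJ/mol

C1 and C4 have opposite parity, so for the trans isomer the two substituents are e,e in one chair and a,a in the other.
Chair I (trifluoromethyl axial, tert-butyl axial): E = 29.96 kJ/mol.
Chair II (trifluoromethyl equatorial, tert-butyl equatorial): E = 0.00 kJ/mol.
ΔE = 29.96 − 0.00 = 29.96 kJ/mol; chair II is more stable.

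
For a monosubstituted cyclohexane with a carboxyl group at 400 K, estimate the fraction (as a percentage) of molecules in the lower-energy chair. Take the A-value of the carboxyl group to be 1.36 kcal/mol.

84.7%

One chair has the carboxyl group axial (E = 1.36 kcal/mol) and the other has it equatorial (E = 0).
ΔG = 1.36 kcal/mol between the two chairs.
K = exp(ΔG/RT) with R = 1.987×10⁻³ kcal mol⁻¹ K⁻¹ and T = 400 K gives K ≈ 5.54.
Fraction in the lower-energy chair = K/(K+1) = 84.7%.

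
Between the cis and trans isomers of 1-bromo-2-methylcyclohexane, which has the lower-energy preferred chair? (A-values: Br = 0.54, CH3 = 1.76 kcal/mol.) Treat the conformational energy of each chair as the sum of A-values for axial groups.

trans

At 1,2 positions (parity opposite): cis → (a,e or e,a); trans → (e,e or a,a).
Best chair for cis: E = 0.54 kcal/mol; best chair for trans: E = 0.00 kcal/mol.
The trans isomer is lower by 0.54 kcal/mol.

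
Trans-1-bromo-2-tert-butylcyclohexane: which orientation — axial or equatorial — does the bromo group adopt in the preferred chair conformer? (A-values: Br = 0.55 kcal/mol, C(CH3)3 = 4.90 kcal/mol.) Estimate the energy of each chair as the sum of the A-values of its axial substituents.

equatorial

C1 and C2 have opposite parity, so for the trans isomer the two substituents are e,e in one chair and a,a in the other.
Chair I (bromo axial, tert-butyl axial): E = 5.45 kcal/mol.
Chair II (bromo equatorial, tert-butyl equatorial): E = 0.00 kcal/mol.
Chair II is the more stable (lower-energy) conformer, and in that chair the bromo group is equatorial.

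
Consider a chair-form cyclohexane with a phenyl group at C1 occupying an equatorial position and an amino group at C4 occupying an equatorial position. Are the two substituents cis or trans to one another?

trans

C1 and C4 have opposite parity, so their axial bonds point in opposite directions.
With opposite-parity carbons, two substituents on the same face are one axial and one equatorial; opposite faces give both axial or both equatorial.
Here the groups are equatorial/equatorial → opposite face → trans.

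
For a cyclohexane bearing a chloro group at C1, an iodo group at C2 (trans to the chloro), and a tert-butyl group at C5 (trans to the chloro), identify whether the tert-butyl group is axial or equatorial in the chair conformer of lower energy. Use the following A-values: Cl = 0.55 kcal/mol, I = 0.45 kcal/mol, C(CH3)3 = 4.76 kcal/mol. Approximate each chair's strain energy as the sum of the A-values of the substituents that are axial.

Chair I (chloro axial, iodo axial, tert-butyl equatorial): E = 1.00 kcal/mol.
Chair II (chloro equatorial, iodo equatorial, tert-butyl axial): E = 4.76 kcal/mol.
Chair I is the more stable (lower-energy) conformer, and in that chair the tert-butyl group is equatorial.

equatorial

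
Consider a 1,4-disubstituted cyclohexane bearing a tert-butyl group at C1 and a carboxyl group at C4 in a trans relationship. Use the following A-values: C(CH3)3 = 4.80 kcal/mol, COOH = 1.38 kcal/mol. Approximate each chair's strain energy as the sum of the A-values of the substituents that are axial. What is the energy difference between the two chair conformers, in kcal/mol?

C1 and C4 have opposite parity, so for the trans isomer the two substituents are e,e in one chair and a,a in the other.
Chair I (tert-butyl axial, carboxyl axial): E = 6.18 kcal/mol.
Chair II (tert-butyl equatorial, carboxyl equatorial): E = 0.00 kcal/mol.
ΔE = 6.18 − 0.00 = 6.18 kcal/mol; chair II is more stable.

6.18 kcal/mol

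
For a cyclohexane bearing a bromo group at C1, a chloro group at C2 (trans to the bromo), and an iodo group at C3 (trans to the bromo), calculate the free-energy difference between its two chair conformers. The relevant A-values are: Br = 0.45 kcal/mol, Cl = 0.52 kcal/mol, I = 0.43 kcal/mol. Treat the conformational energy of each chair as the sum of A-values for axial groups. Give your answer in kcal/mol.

0.54 kcal/mol

Chair I (bromo axial, chloro axial, iodo equatorial): E = 0.97 kcal/mol.
Chair II (bromo equatorial, chloro equatorial, iodo axial): E = 0.43 kcal/mol.
ΔE = 0.97 − 0.43 = 0.54 kcal/mol; chair II is more stable.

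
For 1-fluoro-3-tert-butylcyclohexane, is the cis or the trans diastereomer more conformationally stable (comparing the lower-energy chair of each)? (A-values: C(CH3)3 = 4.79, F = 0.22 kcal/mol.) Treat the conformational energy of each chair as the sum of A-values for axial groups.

At 1,3 positions (parity same): cis → (e,e or a,a); trans → (a,e or e,a).
Best chair for cis: E = 0.00 kcal/mol; best chair for trans: E = 0.22 kcal/mol.
The cis isomer is lower by 0.22 kcal/mol.

cis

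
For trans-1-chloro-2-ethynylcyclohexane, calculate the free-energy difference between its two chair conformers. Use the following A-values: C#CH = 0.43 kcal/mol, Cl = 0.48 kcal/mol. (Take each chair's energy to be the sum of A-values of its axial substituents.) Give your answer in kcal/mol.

0.91 kcal/mol

C1 and C2 have opposite parity, so for the trans isomer the two substituents are e,e in one chair and a,a in the other.
Chair I (ethynyl axial, chloro axial): E = 0.91 kcal/mol.
Chair II (ethynyl equatorial, chloro equatorial): E = 0.00 kcal/mol.
ΔE = 0.91 − 0.00 = 0.91 kcal/mol; chair II is more stable.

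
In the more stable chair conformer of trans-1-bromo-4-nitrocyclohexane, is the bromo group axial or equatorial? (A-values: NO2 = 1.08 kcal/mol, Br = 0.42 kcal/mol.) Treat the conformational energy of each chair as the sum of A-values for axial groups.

C1 and C4 have opposite parity, so for the trans isomer the two substituents are e,e in one chair and a,a in the other.
Chair I (nitro axial, bromo axial): E = 1.50 kcal/mol.
Chair II (nitro equatorial, bromo equatorial): E = 0.00 kcal/mol.
Chair II is the more stable (lower-energy) conformer, and in that chair the bromo group is equatorial.

equatorial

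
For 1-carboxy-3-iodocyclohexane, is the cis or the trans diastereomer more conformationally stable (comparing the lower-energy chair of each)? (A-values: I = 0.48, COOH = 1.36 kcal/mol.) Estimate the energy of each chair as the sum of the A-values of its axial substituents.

At 1,3 positions (parity same): cis → (e,e or a,a); trans → (a,e or e,a).
Best chair for cis: E = 0.00 kcal/mol; best chair for trans: E = 0.48 kcal/mol.
The cis isomer is lower by 0.48 kcal/mol.

cis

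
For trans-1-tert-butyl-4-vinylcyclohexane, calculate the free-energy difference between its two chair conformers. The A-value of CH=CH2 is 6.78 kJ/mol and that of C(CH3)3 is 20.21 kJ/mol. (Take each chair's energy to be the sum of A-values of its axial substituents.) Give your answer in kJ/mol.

26.99 kJ/mol

C1 and C4 have opposite parity, so for the trans isomer the two substituents are e,e in one chair and a,a in the other.
Chair I (vinyl axial, tert-butyl axial): E = 26.99 kJ/mol.
Chair II (vinyl equatorial, tert-butyl equatorial): E = 0.00 kJ/mol.
ΔE = 26.99 − 0.00 = 26.99 kJ/mol; chair II is more stable.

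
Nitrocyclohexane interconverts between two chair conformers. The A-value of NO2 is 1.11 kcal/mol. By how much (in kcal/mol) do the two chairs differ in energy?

A monosubstituted cyclohexane has one chair with the nitro group axial (E = A = 1.11 kcal/mol) and one with it equatorial (E = 0).
ΔE = 1.11 − 0 = 1.11 kcal/mol.

1.11 kcal/mol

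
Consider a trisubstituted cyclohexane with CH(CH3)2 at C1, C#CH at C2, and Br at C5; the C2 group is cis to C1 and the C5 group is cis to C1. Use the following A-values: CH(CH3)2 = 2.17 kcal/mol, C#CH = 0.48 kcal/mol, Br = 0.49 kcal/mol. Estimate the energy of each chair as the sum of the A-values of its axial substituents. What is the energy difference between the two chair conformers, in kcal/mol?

Chair I (isopropyl axial, ethynyl equatorial, bromo axial): E = 2.66 kcal/mol.
Chair II (isopropyl equatorial, ethynyl axial, bromo equatorial): E = 0.48 kcal/mol.
ΔE = 2.66 − 0.48 = 2.18 kcal/mol; chair II is more stable.

2.18 kcal/mol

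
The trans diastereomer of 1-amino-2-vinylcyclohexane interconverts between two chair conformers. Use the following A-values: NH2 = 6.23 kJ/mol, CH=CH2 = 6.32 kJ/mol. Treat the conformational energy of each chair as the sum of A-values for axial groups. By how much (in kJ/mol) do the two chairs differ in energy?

C1 and C2 have opposite parity, so for the trans isomer the two substituents are e,e in one chair and a,a in the other.
Chair I (amino axial, vinyl axial): E = 12.55 kJ/mol.
Chair II (amino equatorial, vinyl equatorial): E = 0.00 kJ/mol.
ΔE = 12.55 − 0.00 = 12.55 kJ/mol; chair II is more stable.

12.55 kJ/mol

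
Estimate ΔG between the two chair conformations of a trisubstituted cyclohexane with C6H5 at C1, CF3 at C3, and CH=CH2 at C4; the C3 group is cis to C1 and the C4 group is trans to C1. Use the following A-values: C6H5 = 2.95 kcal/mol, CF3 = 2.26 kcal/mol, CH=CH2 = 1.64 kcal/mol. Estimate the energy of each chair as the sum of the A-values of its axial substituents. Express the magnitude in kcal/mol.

Chair I (phenyl axial, trifluoromethyl axial, vinyl axial): E = 6.85 kcal/mol.
Chair II (phenyl equatorial, trifluoromethyl equatorial, vinyl equatorial): E = 0.00 kcal/mol.
ΔE = 6.85 − 0.00 = 6.85 kcal/mol; chair II is more stable.

6.85 kcal/mol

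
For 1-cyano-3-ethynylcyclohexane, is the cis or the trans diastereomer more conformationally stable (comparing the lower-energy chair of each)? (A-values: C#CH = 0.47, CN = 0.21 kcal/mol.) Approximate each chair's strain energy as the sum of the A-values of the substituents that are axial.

cis

At 1,3 positions (parity same): cis → (e,e or a,a); trans → (a,e or e,a).
Best chair for cis: E = 0.00 kcal/mol; best chair for trans: E = 0.21 kcal/mol.
The cis isomer is lower by 0.21 kcal/mol.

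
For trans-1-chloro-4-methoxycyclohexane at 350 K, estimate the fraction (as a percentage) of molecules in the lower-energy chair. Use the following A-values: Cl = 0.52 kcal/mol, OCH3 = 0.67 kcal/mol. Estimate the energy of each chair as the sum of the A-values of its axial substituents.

C1 and C4 have opposite parity, so for the trans isomer the two substituents are e,e in one chair and a,a in the other.
Chair I (chloro axial, methoxy axial): E = 1.19 kcal/mol; chair II (chloro equatorial, methoxy equatorial): E = 0.00 kcal/mol.
ΔG = 1.19 kcal/mol between the two chairs.
K = exp(ΔG/RT) with R = 1.987×10⁻³ kcal mol⁻¹ K⁻¹ and T = 350 K gives K ≈ 5.54.
Fraction in the lower-energy chair = K/(K+1) = 84.7%.

84.7%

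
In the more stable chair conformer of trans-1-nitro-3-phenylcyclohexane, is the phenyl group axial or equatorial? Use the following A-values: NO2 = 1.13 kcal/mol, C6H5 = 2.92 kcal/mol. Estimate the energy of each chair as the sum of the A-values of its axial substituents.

equatorial

C1 and C3 have the same parity, so for the trans isomer the two substituents are one axial and one equatorial in each chair.
Chair I (nitro axial, phenyl equatorial): E = 1.13 kcal/mol.
Chair II (nitro equatorial, phenyl axial): E = 2.92 kcal/mol.
Chair I is the more stable (lower-energy) conformer, and in that chair the phenyl group is equatorial.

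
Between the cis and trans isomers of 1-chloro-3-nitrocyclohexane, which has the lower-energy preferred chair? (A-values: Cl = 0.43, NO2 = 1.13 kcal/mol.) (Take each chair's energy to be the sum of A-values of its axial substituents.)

At 1,3 positions (parity same): cis → (e,e or a,a); trans → (a,e or e,a).
Best chair for cis: E = 0.00 kcal/mol; best chair for trans: E = 0.43 kcal/mol.
The cis isomer is lower by 0.43 kcal/mol.

cis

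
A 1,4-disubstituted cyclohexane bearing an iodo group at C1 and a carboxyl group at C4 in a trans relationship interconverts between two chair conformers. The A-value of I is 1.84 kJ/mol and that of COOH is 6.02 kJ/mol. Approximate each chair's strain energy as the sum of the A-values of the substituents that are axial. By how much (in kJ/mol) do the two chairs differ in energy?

7.86 kJ/mol

C1 and C4 have opposite parity, so for the trans isomer the two substituents are e,e in one chair and a,a in the other.
Chair I (iodo axial, carboxyl axial): E = 7.86 kJ/mol.
Chair II (iodo equatorial, carboxyl equatorial): E = 0.00 kJ/mol.
ΔE = 7.86 − 0.00 = 7.86 kJ/mol; chair II is more stable.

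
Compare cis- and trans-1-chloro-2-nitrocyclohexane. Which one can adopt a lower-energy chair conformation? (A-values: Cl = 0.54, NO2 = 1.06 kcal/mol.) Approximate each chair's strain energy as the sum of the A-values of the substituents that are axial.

trans

At 1,2 positions (parity opposite): cis → (a,e or e,a); trans → (e,e or a,a).
Best chair for cis: E = 0.54 kcal/mol; best chair for trans: E = 0.00 kcal/mol.
The trans isomer is lower by 0.54 kcal/mol.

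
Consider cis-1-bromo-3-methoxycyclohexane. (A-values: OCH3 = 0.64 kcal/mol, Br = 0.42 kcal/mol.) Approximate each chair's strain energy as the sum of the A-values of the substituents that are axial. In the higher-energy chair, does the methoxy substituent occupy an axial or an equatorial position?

axial

C1 and C3 have the same parity, so for the cis isomer the two substituents are e,e in one chair and a,a in the other.
Chair I (methoxy axial, bromo axial): E = 1.06 kcal/mol.
Chair II (methoxy equatorial, bromo equatorial): E = 0.00 kcal/mol.
Chair I is the less stable (higher-energy) conformer, and in that chair the methoxy group is axial.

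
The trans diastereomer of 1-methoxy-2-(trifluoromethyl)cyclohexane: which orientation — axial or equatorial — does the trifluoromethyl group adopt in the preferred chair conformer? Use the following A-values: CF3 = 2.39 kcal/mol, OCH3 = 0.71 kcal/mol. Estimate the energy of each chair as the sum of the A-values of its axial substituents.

equatorial

C1 and C2 have opposite parity, so for the trans isomer the two substituents are e,e in one chair and a,a in the other.
Chair I (trifluoromethyl axial, methoxy axial): E = 3.10 kcal/mol.
Chair II (trifluoromethyl equatorial, methoxy equatorial): E = 0.00 kcal/mol.
Chair II is the more stable (lower-energy) conformer, and in that chair the trifluoromethyl group is equatorial.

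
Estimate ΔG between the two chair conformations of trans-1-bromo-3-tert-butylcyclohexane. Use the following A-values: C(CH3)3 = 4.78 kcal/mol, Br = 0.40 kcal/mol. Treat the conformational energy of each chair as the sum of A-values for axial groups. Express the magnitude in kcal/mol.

4.38 kcal/mol

C1 and C3 have the same parity, so for the trans isomer the two substituents are one axial and one equatorial in each chair.
Chair I (tert-butyl axial, bromo equatorial): E = 4.78 kcal/mol.
Chair II (tert-butyl equatorial, bromo axial): E = 0.40 kcal/mol.
ΔE = 4.78 − 0.40 = 4.38 kcal/mol; chair II is more stable.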